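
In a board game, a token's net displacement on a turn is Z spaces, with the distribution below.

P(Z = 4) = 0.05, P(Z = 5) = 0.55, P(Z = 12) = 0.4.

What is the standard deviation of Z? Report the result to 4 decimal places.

E[Z] = (4)(0.05) + (5)(0.55) + (12)(0.4) = 7.75
E[Z²] = (4)²(0.05) + (5)²(0.55) + (12)²(0.4) = 72.15
Var(Z) = E[Z²] − (E[Z])² = 72.15 − (7.75)² = 12.0875
SD(Z) = √12.0875 ≈ 3.4767

3.4767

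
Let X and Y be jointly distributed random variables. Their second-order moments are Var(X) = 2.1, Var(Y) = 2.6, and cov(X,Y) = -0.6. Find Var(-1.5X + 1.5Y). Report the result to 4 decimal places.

13.2750

Var(-1.5X + 1.5Y) = (-1.5)²·Var(X) + (1.5)²·Var(Y) + 2·(-1.5)·(1.5)·cov(X,Y)
= 2.25·2.1 + 2.25·2.6 + -4.5·-0.6 = 13.275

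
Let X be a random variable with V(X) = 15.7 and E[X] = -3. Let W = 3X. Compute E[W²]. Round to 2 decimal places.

E[3X] = 3·-3 = -9
V(3X) = (3)²·15.7 = 141.3
E[W²] = V(W) + (E[W])² = 141.3 + (-9)² = 222.3

222.30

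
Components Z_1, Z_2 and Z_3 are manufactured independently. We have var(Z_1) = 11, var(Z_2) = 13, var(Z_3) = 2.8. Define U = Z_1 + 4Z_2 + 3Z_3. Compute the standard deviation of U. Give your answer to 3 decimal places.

15.627

By independence, var(U) = (1)²var(Z_1) + (4)²var(Z_2) + (3)²var(Z_3)
= (1)²·11 + (4)²·13 + (3)²·2.8 = 244.2
σ(U) = √244.2 ≈ 15.627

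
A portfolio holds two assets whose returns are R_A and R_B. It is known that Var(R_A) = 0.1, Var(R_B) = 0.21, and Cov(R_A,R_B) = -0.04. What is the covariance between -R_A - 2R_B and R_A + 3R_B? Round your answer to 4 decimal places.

-1.1600

Cov(-R_A - 2R_B, R_A + 3R_B) = (-1)(1)Var(R_A) + (-2)(3)Var(R_B) + [(-1)(3) + (-2)(1)]Cov(R_A,R_B)
= -1·0.1 + -6·0.21 + -5·-0.04 = -1.16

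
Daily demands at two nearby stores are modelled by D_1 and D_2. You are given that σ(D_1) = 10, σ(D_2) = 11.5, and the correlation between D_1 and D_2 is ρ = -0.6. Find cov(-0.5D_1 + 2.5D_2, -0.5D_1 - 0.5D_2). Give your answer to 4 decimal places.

-71.3125

Var(D_1) = (10)² = 100;  Var(D_2) = (11.5)² = 132.25
cov(D_1,D_2) = ρ·σ(D_1)·σ(D_2) = -0.6·10·11.5 = -69
cov(-0.5D_1 + 2.5D_2, -0.5D_1 - 0.5D_2) = (-0.5)(-0.5)Var(D_1) + (2.5)(-0.5)Var(D_2) + [(-0.5)(-0.5) + (2.5)(-0.5)]cov(D_1,D_2)
= 0.25·100 + -1.25·132.25 + -1·-69 = -71.3125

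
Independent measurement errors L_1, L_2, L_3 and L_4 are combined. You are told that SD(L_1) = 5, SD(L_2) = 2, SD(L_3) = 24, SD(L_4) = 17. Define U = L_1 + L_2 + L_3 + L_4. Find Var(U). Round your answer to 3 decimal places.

Var(L_1) = 25, Var(L_2) = 4, Var(L_3) = 576, Var(L_4) = 289
By independence, Var(U) = (1)²Var(L_1) + (1)²Var(L_2) + (1)²Var(L_3) + (1)²Var(L_4)
= (1)²·25 + (1)²·4 + (1)²·576 + (1)²·289 = 894

894.000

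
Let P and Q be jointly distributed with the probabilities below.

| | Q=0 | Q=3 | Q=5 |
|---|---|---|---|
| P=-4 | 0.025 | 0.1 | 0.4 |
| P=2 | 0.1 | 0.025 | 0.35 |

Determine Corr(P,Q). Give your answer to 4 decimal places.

-0.1591

E[P] = -1.15,  E[Q] = 4.125
E[PQ] = -5.55
Cov(P,Q) = E[PQ] − E[P]E[Q] = -5.55 − (-1.15)(4.125) = -0.80625
Var(P) = 8.9775,  Var(Q) = 2.859375
ρ = -0.80625 / √(8.9775·2.859375) ≈ -0.1591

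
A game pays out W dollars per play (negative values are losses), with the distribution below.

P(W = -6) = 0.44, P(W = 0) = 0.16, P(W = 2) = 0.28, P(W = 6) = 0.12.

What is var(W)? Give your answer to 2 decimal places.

19.43

E[W] = (-6)(0.44) + (0)(0.16) + (2)(0.28) + (6)(0.12) = -1.36
E[W²] = (-6)²(0.44) + (0)²(0.16) + (2)²(0.28) + (6)²(0.12) = 21.28
var(W) = E[W²] − (E[W])² = 21.28 − (-1.36)² = 19.4304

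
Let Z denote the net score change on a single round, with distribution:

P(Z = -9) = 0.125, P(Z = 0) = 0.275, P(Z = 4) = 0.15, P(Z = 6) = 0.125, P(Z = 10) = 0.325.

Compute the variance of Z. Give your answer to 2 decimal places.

37.45

E[Z] = (-9)(0.125) + (0)(0.275) + (4)(0.15) + (6)(0.125) + (10)(0.325) = 3.475
E[Z²] = (-9)²(0.125) + (0)²(0.275) + (4)²(0.15) + (6)²(0.125) + (10)²(0.325) = 49.525
Var(Z) = E[Z²] − (E[Z])² = 49.525 − (3.475)² = 37.449375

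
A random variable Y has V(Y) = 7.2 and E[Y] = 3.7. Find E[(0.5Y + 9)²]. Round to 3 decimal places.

119.523

E[0.5Y + 9] = 0.5·3.7 + 9 = 10.85
V(0.5Y + 9) = (0.5)²·7.2 = 1.8
E[(0.5Y + 9)²] = V((0.5Y + 9)) + (E[(0.5Y + 9)])² = 1.8 + (10.85)² = 119.5225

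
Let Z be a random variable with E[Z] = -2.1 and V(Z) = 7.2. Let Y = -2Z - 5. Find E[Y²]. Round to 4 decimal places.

29.4400

E[-2Z - 5] = -2·-2.1 − 5 = -0.8
V(-2Z - 5) = (-2)²·7.2 = 28.8
E[Y²] = V(Y) + (E[Y])² = 28.8 + (-0.8)² = 29.44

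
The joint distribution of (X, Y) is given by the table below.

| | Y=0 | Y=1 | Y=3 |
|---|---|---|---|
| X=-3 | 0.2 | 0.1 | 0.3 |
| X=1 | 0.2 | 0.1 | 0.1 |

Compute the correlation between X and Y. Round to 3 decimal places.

-0.241

E[X] = -1.4,  E[Y] = 1.4
E[XY] = -2.6
Cov(X,Y) = E[XY] − E[X]E[Y] = -2.6 − (-1.4)(1.4) = -0.64
V(X) = 3.84,  V(Y) = 1.84
ρ = -0.64 / √(3.84·1.84) ≈ -0.241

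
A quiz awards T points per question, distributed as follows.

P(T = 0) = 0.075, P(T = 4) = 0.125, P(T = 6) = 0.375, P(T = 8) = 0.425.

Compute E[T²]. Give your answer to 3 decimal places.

E[T²] = (0)²(0.075) + (4)²(0.125) + (6)²(0.375) + (8)²(0.425) = 42.7

42.700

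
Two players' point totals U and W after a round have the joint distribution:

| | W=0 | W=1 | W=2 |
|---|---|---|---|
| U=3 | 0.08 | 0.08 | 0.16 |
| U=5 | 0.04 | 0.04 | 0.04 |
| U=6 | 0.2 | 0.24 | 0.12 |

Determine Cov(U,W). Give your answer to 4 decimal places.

-0.2400

E[U] = 4.92,  E[W] = 1
E[UW] = 4.68
Cov(U,W) = E[UW] − E[U]E[W] = 4.68 − (4.92)(1) = -0.24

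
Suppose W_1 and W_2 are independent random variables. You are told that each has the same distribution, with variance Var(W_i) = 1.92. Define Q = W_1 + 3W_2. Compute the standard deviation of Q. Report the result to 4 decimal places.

4.3818

By independence, Var(Q) = (1)²Var(W_1) + (3)²Var(W_2)
= (1)²·1.92 + (3)²·1.92 = 19.2
sd(Q) = √19.2 ≈ 4.3818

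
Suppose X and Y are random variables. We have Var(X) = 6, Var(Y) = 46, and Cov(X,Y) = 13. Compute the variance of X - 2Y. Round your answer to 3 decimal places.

Var(X - 2Y) = (1)²·Var(X) + (-2)²·Var(Y) + 2·(1)·(-2)·Cov(X,Y)
= 1·6 + 4·46 + -4·13 = 138

138.000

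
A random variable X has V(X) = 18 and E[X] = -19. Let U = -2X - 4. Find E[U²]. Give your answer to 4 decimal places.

E[-2X - 4] = -2·-19 − 4 = 34
V(-2X - 4) = (-2)²·18 = 72
E[U²] = V(U) + (E[U])² = 72 + (34)² = 1228

1228.0000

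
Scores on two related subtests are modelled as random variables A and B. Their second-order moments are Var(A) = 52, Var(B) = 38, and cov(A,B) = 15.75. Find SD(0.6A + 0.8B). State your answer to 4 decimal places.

7.6263

Var(0.6A + 0.8B) = (0.6)²·Var(A) + (0.8)²·Var(B) + 2·(0.6)·(0.8)·cov(A,B)
= 0.36·52 + 0.64·38 + 0.96·15.75 = 58.16
SD(0.6A + 0.8B) = √58.16 ≈ 7.6263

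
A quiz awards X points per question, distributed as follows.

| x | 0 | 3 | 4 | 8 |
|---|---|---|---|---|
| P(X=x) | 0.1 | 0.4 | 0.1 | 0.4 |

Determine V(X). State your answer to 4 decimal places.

7.7600

E[X] = (0)(0.1) + (3)(0.4) + (4)(0.1) + (8)(0.4) = 4.8
E[X²] = (0)²(0.1) + (3)²(0.4) + (4)²(0.1) + (8)²(0.4) = 30.8
V(X) = E[X²] − (E[X])² = 30.8 − (4.8)² = 7.76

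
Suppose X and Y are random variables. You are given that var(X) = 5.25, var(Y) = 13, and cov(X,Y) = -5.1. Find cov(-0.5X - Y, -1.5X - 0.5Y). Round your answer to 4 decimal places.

1.5125

cov(-0.5X - Y, -1.5X - 0.5Y) = (-0.5)(-1.5)var(X) + (-1)(-0.5)var(Y) + [(-0.5)(-0.5) + (-1)(-1.5)]cov(X,Y)
= 0.75·5.25 + 0.5·13 + 1.75·-5.1 = 1.5125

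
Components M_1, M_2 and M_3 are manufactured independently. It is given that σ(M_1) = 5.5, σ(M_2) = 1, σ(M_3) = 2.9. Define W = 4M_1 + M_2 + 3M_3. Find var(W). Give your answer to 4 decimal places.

var(M_1) = 30.25, var(M_2) = 1, var(M_3) = 8.41
By independence, var(W) = (4)²var(M_1) + (1)²var(M_2) + (3)²var(M_3)
= (4)²·30.25 + (1)²·1 + (3)²·8.41 = 560.69

560.6900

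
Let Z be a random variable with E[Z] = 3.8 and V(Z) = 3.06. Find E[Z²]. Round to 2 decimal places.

17.50

E[Z²] = V(Z) + (E[Z])² = 3.06 + (3.8)² = 17.5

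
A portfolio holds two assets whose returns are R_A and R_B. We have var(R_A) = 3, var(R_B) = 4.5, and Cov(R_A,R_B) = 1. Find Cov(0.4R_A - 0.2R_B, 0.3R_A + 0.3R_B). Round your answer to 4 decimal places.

0.1500

Cov(0.4R_A - 0.2R_B, 0.3R_A + 0.3R_B) = (0.4)(0.3)var(R_A) + (-0.2)(0.3)var(R_B) + [(0.4)(0.3) + (-0.2)(0.3)]Cov(R_A,R_B)
= 0.12·3 + -0.06·4.5 + 0.06·1 = 0.15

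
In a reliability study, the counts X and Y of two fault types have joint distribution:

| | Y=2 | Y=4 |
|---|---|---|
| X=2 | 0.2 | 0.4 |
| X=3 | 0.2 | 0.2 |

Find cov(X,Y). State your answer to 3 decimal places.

E[X] = 2.4,  E[Y] = 3.2
E[XY] = 7.6
cov(X,Y) = E[XY] − E[X]E[Y] = 7.6 − (2.4)(3.2) = -0.08

-0.080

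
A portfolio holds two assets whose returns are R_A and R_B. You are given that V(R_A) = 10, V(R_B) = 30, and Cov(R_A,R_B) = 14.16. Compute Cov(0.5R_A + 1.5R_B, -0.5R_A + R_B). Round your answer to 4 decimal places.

38.9600

Cov(0.5R_A + 1.5R_B, -0.5R_A + R_B) = (0.5)(-0.5)V(R_A) + (1.5)(1)V(R_B) + [(0.5)(1) + (1.5)(-0.5)]Cov(R_A,R_B)
= -0.25·10 + 1.5·30 + -0.25·14.16 = 38.96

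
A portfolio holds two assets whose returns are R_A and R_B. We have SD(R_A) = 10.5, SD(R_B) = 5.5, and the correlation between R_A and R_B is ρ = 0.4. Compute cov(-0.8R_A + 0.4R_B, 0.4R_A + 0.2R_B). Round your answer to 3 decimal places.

-32.860

Var(R_A) = (10.5)² = 110.25;  Var(R_B) = (5.5)² = 30.25
cov(R_A,R_B) = ρ·SD(R_A)·SD(R_B) = 0.4·10.5·5.5 = 23.1
cov(-0.8R_A + 0.4R_B, 0.4R_A + 0.2R_B) = (-0.8)(0.4)Var(R_A) + (0.4)(0.2)Var(R_B) + [(-0.8)(0.2) + (0.4)(0.4)]cov(R_A,R_B)
= -0.32·110.25 + 0.08·30.25 + 0·23.1 = -32.86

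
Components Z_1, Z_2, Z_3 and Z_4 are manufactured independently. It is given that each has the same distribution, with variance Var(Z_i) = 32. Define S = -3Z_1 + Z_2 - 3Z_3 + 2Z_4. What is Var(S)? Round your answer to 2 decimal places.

736.00

By independence, Var(S) = (-3)²Var(Z_1) + (1)²Var(Z_2) + (-3)²Var(Z_3) + (2)²Var(Z_4)
= (-3)²·32 + (1)²·32 + (-3)²·32 + (2)²·32 = 736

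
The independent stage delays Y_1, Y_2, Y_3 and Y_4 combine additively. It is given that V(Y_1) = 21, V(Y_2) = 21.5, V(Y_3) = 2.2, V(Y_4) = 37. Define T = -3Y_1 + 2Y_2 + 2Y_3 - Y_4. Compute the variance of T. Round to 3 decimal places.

320.800

By independence, V(T) = (-3)²V(Y_1) + (2)²V(Y_2) + (2)²V(Y_3) + (-1)²V(Y_4)
= (-3)²·21 + (2)²·21.5 + (2)²·2.2 + (-1)²·37 = 320.8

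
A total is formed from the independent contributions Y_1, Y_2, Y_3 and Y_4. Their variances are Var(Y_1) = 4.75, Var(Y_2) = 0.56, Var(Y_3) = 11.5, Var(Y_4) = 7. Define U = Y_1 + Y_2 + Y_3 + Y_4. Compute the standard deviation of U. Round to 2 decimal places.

4.88

By independence, Var(U) = (1)²Var(Y_1) + (1)²Var(Y_2) + (1)²Var(Y_3) + (1)²Var(Y_4)
= (1)²·4.75 + (1)²·0.56 + (1)²·11.5 + (1)²·7 = 23.81
SD(U) = √23.81 ≈ 4.88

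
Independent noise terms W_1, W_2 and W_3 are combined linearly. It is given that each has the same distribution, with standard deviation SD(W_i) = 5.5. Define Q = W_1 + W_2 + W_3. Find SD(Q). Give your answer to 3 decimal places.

9.526

Var(W_i) = (5.5)² = 30.25
By independence, Var(Q) = (1)²Var(W_1) + (1)²Var(W_2) + (1)²Var(W_3)
= (1)²·30.25 + (1)²·30.25 + (1)²·30.25 = 90.75
SD(Q) = √90.75 ≈ 9.526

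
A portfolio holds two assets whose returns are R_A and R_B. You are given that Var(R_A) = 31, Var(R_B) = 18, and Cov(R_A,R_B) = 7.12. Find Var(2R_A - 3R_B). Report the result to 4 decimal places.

200.5600

Var(2R_A - 3R_B) = (2)²·Var(R_A) + (-3)²·Var(R_B) + 2·(2)·(-3)·Cov(R_A,R_B)
= 4·31 + 9·18 + -12·7.12 = 200.56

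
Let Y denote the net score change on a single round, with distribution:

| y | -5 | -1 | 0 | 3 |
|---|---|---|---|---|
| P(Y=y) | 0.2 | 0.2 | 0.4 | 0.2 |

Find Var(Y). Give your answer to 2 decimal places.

E[Y] = (-5)(0.2) + (-1)(0.2) + (0)(0.4) + (3)(0.2) = -0.6
E[Y²] = (-5)²(0.2) + (-1)²(0.2) + (0)²(0.4) + (3)²(0.2) = 7
Var(Y) = E[Y²] − (E[Y])² = 7 − (-0.6)² = 6.64

6.64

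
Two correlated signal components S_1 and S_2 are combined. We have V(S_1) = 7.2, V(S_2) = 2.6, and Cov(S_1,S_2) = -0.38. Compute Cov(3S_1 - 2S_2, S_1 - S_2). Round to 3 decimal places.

Cov(3S_1 - 2S_2, S_1 - S_2) = (3)(1)V(S_1) + (-2)(-1)V(S_2) + [(3)(-1) + (-2)(1)]Cov(S_1,S_2)
= 3·7.2 + 2·2.6 + -5·-0.38 = 28.7

28.700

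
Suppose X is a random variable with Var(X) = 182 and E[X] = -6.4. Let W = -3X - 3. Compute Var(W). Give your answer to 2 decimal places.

1638.00

Var(-3X - 3) = (-3)²·Var(X) = 9·182 = 1638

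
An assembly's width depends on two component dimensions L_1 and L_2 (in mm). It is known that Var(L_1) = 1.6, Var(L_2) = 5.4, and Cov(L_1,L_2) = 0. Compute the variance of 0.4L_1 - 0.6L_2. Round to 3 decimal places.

2.200

Var(0.4L_1 - 0.6L_2) = (0.4)²·Var(L_1) + (-0.6)²·Var(L_2) + 2·(0.4)·(-0.6)·Cov(L_1,L_2)
= 0.16·1.6 + 0.36·5.4 + -0.48·0 = 2.2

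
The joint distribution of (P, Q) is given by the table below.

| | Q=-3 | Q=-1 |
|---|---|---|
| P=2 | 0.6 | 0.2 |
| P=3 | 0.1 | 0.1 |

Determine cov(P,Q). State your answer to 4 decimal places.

E[P] = 2.2,  E[Q] = -2.4
E[PQ] = -5.2
cov(P,Q) = E[PQ] − E[P]E[Q] = -5.2 − (2.2)(-2.4) = 0.08

0.0800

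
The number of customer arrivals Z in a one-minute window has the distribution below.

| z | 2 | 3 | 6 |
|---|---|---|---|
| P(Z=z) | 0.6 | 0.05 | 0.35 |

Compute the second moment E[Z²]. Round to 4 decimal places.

E[Z²] = (2)²(0.6) + (3)²(0.05) + (6)²(0.35) = 15.45

15.4500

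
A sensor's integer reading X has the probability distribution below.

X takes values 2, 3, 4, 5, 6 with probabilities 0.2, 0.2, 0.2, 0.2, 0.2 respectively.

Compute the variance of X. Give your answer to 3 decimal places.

2.000

E[X] = (2)(0.2) + (3)(0.2) + (4)(0.2) + (5)(0.2) + (6)(0.2) = 4
E[X²] = (2)²(0.2) + (3)²(0.2) + (4)²(0.2) + (5)²(0.2) + (6)²(0.2) = 18
V(X) = E[X²] − (E[X])² = 18 − (4)² = 2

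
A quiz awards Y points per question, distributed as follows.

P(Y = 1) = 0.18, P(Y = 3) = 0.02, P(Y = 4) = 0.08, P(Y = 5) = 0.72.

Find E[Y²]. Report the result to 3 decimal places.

E[Y²] = (1)²(0.18) + (3)²(0.02) + (4)²(0.08) + (5)²(0.72) = 19.64

19.640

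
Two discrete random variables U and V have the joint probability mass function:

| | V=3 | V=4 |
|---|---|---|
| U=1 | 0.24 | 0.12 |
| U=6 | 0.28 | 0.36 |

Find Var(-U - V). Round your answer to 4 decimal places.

6.5376

E[U] = 4.2,  E[V] = 3.48,  E[UV] = 14.88
Var(U) = 23.4 − (4.2)² = 5.76;  Var(V) = 12.36 − (3.48)² = 0.2496
Cov(U,V) = 14.88 − (4.2)(3.48) = 0.264
Var(-U - V) = (-1)²·5.76 + (-1)²·0.2496 + 2·(-1)·(-1)·0.264 = 6.5376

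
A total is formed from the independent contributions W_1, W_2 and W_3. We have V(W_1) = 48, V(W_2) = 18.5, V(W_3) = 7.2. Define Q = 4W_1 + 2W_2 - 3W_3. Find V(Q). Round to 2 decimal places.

906.80

By independence, V(Q) = (4)²V(W_1) + (2)²V(W_2) + (-3)²V(W_3)
= (4)²·48 + (2)²·18.5 + (-3)²·7.2 = 906.8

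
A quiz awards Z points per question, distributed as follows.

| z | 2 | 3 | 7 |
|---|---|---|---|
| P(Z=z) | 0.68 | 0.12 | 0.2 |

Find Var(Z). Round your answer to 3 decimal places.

E[Z] = (2)(0.68) + (3)(0.12) + (7)(0.2) = 3.12
E[Z²] = (2)²(0.68) + (3)²(0.12) + (7)²(0.2) = 13.6
Var(Z) = E[Z²] − (E[Z])² = 13.6 − (3.12)² = 3.8656

3.866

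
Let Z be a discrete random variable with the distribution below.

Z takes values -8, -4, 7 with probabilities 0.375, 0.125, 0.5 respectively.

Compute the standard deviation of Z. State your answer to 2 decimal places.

7.11

E[Z] = (-8)(0.375) + (-4)(0.125) + (7)(0.5) = 0
E[Z²] = (-8)²(0.375) + (-4)²(0.125) + (7)²(0.5) = 50.5
var(Z) = E[Z²] − (E[Z])² = 50.5 − (0)² = 50.5
SD(Z) = √50.5 ≈ 7.11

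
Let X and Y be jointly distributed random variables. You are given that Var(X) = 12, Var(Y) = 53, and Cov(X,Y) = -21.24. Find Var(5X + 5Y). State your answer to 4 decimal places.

Var(5X + 5Y) = (5)²·Var(X) + (5)²·Var(Y) + 2·(5)·(5)·Cov(X,Y)
= 25·12 + 25·53 + 50·-21.24 = 563

563.0000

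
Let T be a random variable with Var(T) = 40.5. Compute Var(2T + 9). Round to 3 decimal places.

Var(2T + 9) = (2)²·Var(T) = 4·40.5 = 162

162.000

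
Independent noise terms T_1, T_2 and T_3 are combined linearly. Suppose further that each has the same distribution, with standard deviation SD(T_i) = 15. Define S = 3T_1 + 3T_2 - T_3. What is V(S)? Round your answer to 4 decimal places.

4275.0000

V(T_i) = (15)² = 225
By independence, V(S) = (3)²V(T_1) + (3)²V(T_2) + (-1)²V(T_3)
= (3)²·225 + (3)²·225 + (-1)²·225 = 4275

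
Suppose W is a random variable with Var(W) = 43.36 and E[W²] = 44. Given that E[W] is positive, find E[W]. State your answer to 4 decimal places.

(E[W])² = E[W²] − Var(W) = 44 − 43.36 = 0.64
E[W] = √0.64 = 0.8

0.8000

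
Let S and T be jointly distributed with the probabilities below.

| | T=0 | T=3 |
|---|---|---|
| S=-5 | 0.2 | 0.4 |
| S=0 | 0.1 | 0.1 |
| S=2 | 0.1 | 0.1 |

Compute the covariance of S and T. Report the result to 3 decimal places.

-0.720

E[S] = -2.6,  E[T] = 1.8
E[ST] = -5.4
Cov(S,T) = E[ST] − E[S]E[T] = -5.4 − (-2.6)(1.8) = -0.72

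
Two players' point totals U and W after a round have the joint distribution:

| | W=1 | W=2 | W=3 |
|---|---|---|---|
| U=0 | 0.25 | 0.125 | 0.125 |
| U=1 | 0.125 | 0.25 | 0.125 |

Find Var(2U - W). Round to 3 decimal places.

E[U] = 0.5,  E[W] = 1.875,  E[UW] = 1
Var(U) = 0.5 − (0.5)² = 0.25;  Var(W) = 4.125 − (1.875)² = 0.609375
Cov(U,W) = 1 − (0.5)(1.875) = 0.0625
Var(2U - W) = (2)²·0.25 + (-1)²·0.609375 + 2·(2)·(-1)·0.0625 = 1.359375

1.359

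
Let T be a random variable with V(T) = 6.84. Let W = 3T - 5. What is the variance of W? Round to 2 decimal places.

61.56

V(3T - 5) = (3)²·V(T) = 9·6.84 = 61.56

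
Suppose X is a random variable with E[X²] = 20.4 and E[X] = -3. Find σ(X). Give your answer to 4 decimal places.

Var(X) = 20.4 − (-3)² = 11.4
σ(X) = √11.4 ≈ 3.3764

3.3764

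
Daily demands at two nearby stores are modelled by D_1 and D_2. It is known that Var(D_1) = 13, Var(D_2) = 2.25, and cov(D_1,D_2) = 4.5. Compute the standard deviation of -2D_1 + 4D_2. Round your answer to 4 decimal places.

4.0000

Var(-2D_1 + 4D_2) = (-2)²·Var(D_1) + (4)²·Var(D_2) + 2·(-2)·(4)·cov(D_1,D_2)
= 4·13 + 16·2.25 + -16·4.5 = 16
sd(-2D_1 + 4D_2) = √16 ≈ 4.0000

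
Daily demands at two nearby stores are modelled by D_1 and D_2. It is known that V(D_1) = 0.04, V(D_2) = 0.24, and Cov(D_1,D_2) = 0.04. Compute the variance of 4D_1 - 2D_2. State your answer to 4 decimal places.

V(4D_1 - 2D_2) = (4)²·V(D_1) + (-2)²·V(D_2) + 2·(4)·(-2)·Cov(D_1,D_2)
= 16·0.04 + 4·0.24 + -16·0.04 = 0.96

0.9600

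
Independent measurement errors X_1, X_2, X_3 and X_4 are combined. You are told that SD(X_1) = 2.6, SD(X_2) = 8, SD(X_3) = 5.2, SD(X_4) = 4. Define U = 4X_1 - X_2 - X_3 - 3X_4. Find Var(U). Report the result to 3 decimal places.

Var(X_1) = 6.76, Var(X_2) = 64, Var(X_3) = 27.04, Var(X_4) = 16
By independence, Var(U) = (4)²Var(X_1) + (-1)²Var(X_2) + (-1)²Var(X_3) + (-3)²Var(X_4)
= (4)²·6.76 + (-1)²·64 + (-1)²·27.04 + (-3)²·16 = 343.2

343.200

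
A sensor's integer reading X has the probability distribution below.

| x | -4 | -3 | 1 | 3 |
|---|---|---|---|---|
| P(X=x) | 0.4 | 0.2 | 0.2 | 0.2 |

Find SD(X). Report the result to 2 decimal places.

E[X] = (-4)(0.4) + (-3)(0.2) + (1)(0.2) + (3)(0.2) = -1.4
E[X²] = (-4)²(0.4) + (-3)²(0.2) + (1)²(0.2) + (3)²(0.2) = 10.2
var(X) = E[X²] − (E[X])² = 10.2 − (-1.4)² = 8.24
SD(X) = √8.24 ≈ 2.87

2.87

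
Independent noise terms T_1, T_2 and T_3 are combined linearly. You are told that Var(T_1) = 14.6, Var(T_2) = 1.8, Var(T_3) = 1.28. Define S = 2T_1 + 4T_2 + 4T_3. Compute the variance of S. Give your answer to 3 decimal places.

107.680

By independence, Var(S) = (2)²Var(T_1) + (4)²Var(T_2) + (4)²Var(T_3)
= (2)²·14.6 + (4)²·1.8 + (4)²·1.28 = 107.68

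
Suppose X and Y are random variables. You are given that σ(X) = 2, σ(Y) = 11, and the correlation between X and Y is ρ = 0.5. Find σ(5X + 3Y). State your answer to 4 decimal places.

Var(X) = (2)² = 4;  Var(Y) = (11)² = 121
Cov(X,Y) = ρ·σ(X)·σ(Y) = 0.5·2·11 = 11
Var(5X + 3Y) = (5)²·Var(X) + (3)²·Var(Y) + 2·(5)·(3)·Cov(X,Y)
= 25·4 + 9·121 + 30·11 = 1519
σ(5X + 3Y) = √1519 ≈ 38.9744

38.9744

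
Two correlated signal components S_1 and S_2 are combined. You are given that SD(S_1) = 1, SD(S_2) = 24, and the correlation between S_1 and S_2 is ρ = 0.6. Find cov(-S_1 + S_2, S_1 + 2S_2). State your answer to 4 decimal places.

V(S_1) = (1)² = 1;  V(S_2) = (24)² = 576
cov(S_1,S_2) = ρ·SD(S_1)·SD(S_2) = 0.6·1·24 = 14.4
cov(-S_1 + S_2, S_1 + 2S_2) = (-1)(1)V(S_1) + (1)(2)V(S_2) + [(-1)(2) + (1)(1)]cov(S_1,S_2)
= -1·1 + 2·576 + -1·14.4 = 1136.6

1136.6000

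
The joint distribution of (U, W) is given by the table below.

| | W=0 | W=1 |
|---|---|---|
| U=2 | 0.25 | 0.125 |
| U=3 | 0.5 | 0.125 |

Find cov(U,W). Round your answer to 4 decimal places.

-0.0313

E[U] = 2.625,  E[W] = 0.25
E[UW] = 0.625
cov(U,W) = E[UW] − E[U]E[W] = 0.625 − (2.625)(0.25) = -0.03125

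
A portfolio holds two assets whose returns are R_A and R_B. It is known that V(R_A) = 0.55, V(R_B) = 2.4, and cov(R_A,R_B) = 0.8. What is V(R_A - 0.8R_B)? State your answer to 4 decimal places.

0.8060

V(R_A - 0.8R_B) = (1)²·V(R_A) + (-0.8)²·V(R_B) + 2·(1)·(-0.8)·cov(R_A,R_B)
= 1·0.55 + 0.64·2.4 + -1.6·0.8 = 0.806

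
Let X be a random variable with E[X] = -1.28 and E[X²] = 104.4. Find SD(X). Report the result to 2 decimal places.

10.14

Var(X) = 104.4 − (-1.28)² = 102.7616
SD(X) = √102.7616 ≈ 10.14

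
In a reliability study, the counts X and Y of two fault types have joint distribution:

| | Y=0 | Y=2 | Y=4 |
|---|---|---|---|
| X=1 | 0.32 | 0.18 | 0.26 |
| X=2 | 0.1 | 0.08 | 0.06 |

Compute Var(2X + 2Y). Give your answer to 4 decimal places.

12.1536

E[X] = 1.24,  E[Y] = 1.8,  E[XY] = 2.2
Var(X) = 1.72 − (1.24)² = 0.1824;  Var(Y) = 6.16 − (1.8)² = 2.92
Cov(X,Y) = 2.2 − (1.24)(1.8) = -0.032
Var(2X + 2Y) = (2)²·0.1824 + (2)²·2.92 + 2·(2)·(2)·-0.032 = 12.1536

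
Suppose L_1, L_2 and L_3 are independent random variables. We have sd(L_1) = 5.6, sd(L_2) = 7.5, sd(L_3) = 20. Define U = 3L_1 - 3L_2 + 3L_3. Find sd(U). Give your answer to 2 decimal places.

Var(L_1) = 31.36, Var(L_2) = 56.25, Var(L_3) = 400
By independence, Var(U) = (3)²Var(L_1) + (-3)²Var(L_2) + (3)²Var(L_3)
= (3)²·31.36 + (-3)²·56.25 + (3)²·400 = 4388.49
sd(U) = √4388.49 ≈ 66.25

66.25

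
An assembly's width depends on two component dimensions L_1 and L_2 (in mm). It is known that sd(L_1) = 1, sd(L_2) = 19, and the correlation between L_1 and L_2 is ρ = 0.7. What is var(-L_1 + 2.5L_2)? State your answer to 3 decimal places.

2190.750

var(L_1) = (1)² = 1;  var(L_2) = (19)² = 361
Cov(L_1,L_2) = ρ·sd(L_1)·sd(L_2) = 0.7·1·19 = 13.3
var(-L_1 + 2.5L_2) = (-1)²·var(L_1) + (2.5)²·var(L_2) + 2·(-1)·(2.5)·Cov(L_1,L_2)
= 1·1 + 6.25·361 + -5·13.3 = 2190.75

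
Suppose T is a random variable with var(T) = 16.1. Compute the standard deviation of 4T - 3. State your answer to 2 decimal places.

var(4T - 3) = (4)²·16.1 = 257.6
SD(4T - 3) = √257.6 ≈ 16.05

16.05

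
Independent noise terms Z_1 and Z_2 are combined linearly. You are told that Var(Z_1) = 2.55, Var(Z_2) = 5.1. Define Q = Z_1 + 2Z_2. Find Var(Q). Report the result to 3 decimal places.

By independence, Var(Q) = (1)²Var(Z_1) + (2)²Var(Z_2)
= (1)²·2.55 + (2)²·5.1 = 22.95

22.950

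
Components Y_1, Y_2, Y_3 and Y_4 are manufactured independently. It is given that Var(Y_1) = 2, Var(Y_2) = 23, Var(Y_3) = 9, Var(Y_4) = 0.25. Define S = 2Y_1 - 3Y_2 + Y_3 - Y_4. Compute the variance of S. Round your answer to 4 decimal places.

By independence, Var(S) = (2)²Var(Y_1) + (-3)²Var(Y_2) + (1)²Var(Y_3) + (-1)²Var(Y_4)
= (2)²·2 + (-3)²·23 + (1)²·9 + (-1)²·0.25 = 224.25

224.2500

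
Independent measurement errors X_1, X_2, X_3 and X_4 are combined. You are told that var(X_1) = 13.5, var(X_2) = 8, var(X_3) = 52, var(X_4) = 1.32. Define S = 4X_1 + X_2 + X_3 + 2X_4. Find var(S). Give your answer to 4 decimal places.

281.2800

By independence, var(S) = (4)²var(X_1) + (1)²var(X_2) + (1)²var(X_3) + (2)²var(X_4)
= (4)²·13.5 + (1)²·8 + (1)²·52 + (2)²·1.32 = 281.28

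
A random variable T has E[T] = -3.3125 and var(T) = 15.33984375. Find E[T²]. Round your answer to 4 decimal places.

26.3125

E[T²] = var(T) + (E[T])² = 15.33984375 + (-3.3125)² = 26.3125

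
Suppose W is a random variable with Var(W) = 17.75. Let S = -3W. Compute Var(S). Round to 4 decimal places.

159.7500

Var(-3W) = (-3)²·Var(W) = 9·17.75 = 159.75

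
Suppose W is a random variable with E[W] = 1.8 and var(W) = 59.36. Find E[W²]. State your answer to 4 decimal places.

E[W²] = var(W) + (E[W])² = 59.36 + (1.8)² = 62.6

62.6000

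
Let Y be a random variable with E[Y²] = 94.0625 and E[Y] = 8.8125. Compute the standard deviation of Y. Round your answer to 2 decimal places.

4.05

Var(Y) = 94.0625 − (8.8125)² = 16.40234375
SD(Y) = √16.40234375 ≈ 4.05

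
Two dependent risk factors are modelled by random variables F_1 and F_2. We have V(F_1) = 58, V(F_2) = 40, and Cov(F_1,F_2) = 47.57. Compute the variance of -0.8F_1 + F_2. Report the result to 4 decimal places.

1.0080

V(-0.8F_1 + F_2) = (-0.8)²·V(F_1) + (1)²·V(F_2) + 2·(-0.8)·(1)·Cov(F_1,F_2)
= 0.64·58 + 1·40 + -1.6·47.57 = 1.008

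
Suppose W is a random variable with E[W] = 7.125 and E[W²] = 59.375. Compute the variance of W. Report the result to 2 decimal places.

Var(W) = 59.375 − (7.125)² = 8.609375

8.61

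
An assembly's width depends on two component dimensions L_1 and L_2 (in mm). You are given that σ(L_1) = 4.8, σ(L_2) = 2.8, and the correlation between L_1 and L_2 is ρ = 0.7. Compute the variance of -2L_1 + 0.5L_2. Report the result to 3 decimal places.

75.304

V(L_1) = (4.8)² = 23.04;  V(L_2) = (2.8)² = 7.84
Cov(L_1,L_2) = ρ·σ(L_1)·σ(L_2) = 0.7·4.8·2.8 = 9.408
V(-2L_1 + 0.5L_2) = (-2)²·V(L_1) + (0.5)²·V(L_2) + 2·(-2)·(0.5)·Cov(L_1,L_2)
= 4·23.04 + 0.25·7.84 + -2·9.408 = 75.304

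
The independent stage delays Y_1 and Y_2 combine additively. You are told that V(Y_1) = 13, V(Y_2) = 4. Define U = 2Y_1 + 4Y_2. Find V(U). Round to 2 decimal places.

By independence, V(U) = (2)²V(Y_1) + (4)²V(Y_2)
= (2)²·13 + (4)²·4 = 116

116.00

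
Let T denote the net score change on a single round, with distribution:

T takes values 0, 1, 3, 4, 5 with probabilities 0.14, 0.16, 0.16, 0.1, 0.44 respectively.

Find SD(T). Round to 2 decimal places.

E[T] = (0)(0.14) + (1)(0.16) + (3)(0.16) + (4)(0.1) + (5)(0.44) = 3.24
E[T²] = (0)²(0.14) + (1)²(0.16) + (3)²(0.16) + (4)²(0.1) + (5)²(0.44) = 14.2
Var(T) = E[T²] − (E[T])² = 14.2 − (3.24)² = 3.7024
SD(T) = √3.7024 ≈ 1.92

1.92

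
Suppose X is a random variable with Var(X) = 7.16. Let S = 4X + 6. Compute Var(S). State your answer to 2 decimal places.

114.56

Var(4X + 6) = (4)²·Var(X) = 16·7.16 = 114.56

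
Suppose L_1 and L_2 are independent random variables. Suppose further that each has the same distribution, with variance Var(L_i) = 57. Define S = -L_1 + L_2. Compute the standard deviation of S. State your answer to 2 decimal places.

By independence, Var(S) = (-1)²Var(L_1) + (1)²Var(L_2)
= (-1)²·57 + (1)²·57 = 114
σ(S) = √114 ≈ 10.68

10.68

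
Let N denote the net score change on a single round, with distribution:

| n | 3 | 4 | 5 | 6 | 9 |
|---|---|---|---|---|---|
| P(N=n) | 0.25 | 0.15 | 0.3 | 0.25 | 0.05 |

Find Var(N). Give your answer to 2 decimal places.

E[N] = (3)(0.25) + (4)(0.15) + (5)(0.3) + (6)(0.25) + (9)(0.05) = 4.8
E[N²] = (3)²(0.25) + (4)²(0.15) + (5)²(0.3) + (6)²(0.25) + (9)²(0.05) = 25.2
Var(N) = E[N²] − (E[N])² = 25.2 − (4.8)² = 2.16

2.16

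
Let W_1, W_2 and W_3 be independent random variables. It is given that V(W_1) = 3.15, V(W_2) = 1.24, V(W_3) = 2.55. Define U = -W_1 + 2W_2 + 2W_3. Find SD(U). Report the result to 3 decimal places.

4.279

By independence, V(U) = (-1)²V(W_1) + (2)²V(W_2) + (2)²V(W_3)
= (-1)²·3.15 + (2)²·1.24 + (2)²·2.55 = 18.31
SD(U) = √18.31 ≈ 4.279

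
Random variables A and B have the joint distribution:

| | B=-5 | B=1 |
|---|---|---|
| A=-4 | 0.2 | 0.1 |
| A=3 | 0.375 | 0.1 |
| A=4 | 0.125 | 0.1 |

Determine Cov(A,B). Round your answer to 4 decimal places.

E[A] = 1.125,  E[B] = -3.2
E[AB] = -3.825
Cov(A,B) = E[AB] − E[A]E[B] = -3.825 − (1.125)(-3.2) = -0.225

-0.2250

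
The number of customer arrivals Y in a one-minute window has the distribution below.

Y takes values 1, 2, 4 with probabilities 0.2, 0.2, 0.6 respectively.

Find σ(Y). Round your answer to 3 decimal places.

1.265

E[Y] = (1)(0.2) + (2)(0.2) + (4)(0.6) = 3
E[Y²] = (1)²(0.2) + (2)²(0.2) + (4)²(0.6) = 10.6
Var(Y) = E[Y²] − (E[Y])² = 10.6 − (3)² = 1.6
σ(Y) = √1.6 ≈ 1.265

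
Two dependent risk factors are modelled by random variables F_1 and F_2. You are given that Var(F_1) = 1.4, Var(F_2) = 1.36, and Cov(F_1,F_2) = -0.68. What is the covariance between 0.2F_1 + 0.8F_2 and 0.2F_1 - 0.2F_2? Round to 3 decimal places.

-0.243

Cov(0.2F_1 + 0.8F_2, 0.2F_1 - 0.2F_2) = (0.2)(0.2)Var(F_1) + (0.8)(-0.2)Var(F_2) + [(0.2)(-0.2) + (0.8)(0.2)]Cov(F_1,F_2)
= 0.04·1.4 + -0.16·1.36 + 0.12·-0.68 = -0.2432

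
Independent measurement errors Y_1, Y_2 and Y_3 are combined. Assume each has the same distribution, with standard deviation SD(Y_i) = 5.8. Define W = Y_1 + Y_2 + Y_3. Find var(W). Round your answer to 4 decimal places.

var(Y_i) = (5.8)² = 33.64
By independence, var(W) = (1)²var(Y_1) + (1)²var(Y_2) + (1)²var(Y_3)
= (1)²·33.64 + (1)²·33.64 + (1)²·33.64 = 100.92

100.9200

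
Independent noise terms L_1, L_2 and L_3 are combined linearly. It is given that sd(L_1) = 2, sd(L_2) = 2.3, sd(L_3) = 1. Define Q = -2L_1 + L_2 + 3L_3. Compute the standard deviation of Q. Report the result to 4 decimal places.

Var(L_1) = 4, Var(L_2) = 5.29, Var(L_3) = 1
By independence, Var(Q) = (-2)²Var(L_1) + (1)²Var(L_2) + (3)²Var(L_3)
= (-2)²·4 + (1)²·5.29 + (3)²·1 = 30.29
sd(Q) = √30.29 ≈ 5.5036

5.5036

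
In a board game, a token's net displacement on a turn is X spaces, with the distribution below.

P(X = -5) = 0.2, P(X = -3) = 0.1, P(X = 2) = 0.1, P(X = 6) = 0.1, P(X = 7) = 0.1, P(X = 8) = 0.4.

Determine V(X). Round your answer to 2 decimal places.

28.84

E[X] = (-5)(0.2) + (-3)(0.1) + (2)(0.1) + (6)(0.1) + (7)(0.1) + (8)(0.4) = 3.4
E[X²] = (-5)²(0.2) + (-3)²(0.1) + (2)²(0.1) + (6)²(0.1) + (7)²(0.1) + (8)²(0.4) = 40.4
V(X) = E[X²] − (E[X])² = 40.4 − (3.4)² = 28.84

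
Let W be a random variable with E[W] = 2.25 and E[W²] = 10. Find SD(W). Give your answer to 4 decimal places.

var(W) = 10 − (2.25)² = 4.9375
SD(W) = √4.9375 ≈ 2.2220

2.2220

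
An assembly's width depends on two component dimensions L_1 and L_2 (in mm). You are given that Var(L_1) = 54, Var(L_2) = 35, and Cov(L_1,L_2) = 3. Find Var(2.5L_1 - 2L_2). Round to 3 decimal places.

447.500

Var(2.5L_1 - 2L_2) = (2.5)²·Var(L_1) + (-2)²·Var(L_2) + 2·(2.5)·(-2)·Cov(L_1,L_2)
= 6.25·54 + 4·35 + -10·3 = 447.5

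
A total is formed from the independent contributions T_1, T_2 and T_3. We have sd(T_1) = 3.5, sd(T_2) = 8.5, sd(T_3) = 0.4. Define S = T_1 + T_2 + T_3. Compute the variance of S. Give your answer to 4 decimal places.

V(T_1) = 12.25, V(T_2) = 72.25, V(T_3) = 0.16
By independence, V(S) = (1)²V(T_1) + (1)²V(T_2) + (1)²V(T_3)
= (1)²·12.25 + (1)²·72.25 + (1)²·0.16 = 84.66

84.6600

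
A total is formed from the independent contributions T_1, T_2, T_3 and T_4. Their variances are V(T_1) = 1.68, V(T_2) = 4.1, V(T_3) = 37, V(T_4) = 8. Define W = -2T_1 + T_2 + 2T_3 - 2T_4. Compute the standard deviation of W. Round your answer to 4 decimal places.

13.8138

By independence, V(W) = (-2)²V(T_1) + (1)²V(T_2) + (2)²V(T_3) + (-2)²V(T_4)
= (-2)²·1.68 + (1)²·4.1 + (2)²·37 + (-2)²·8 = 190.82
SD(W) = √190.82 ≈ 13.8138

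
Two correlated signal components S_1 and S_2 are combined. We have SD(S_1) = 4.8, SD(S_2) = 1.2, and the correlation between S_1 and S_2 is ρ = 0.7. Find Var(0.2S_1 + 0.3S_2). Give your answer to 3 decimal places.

Var(S_1) = (4.8)² = 23.04;  Var(S_2) = (1.2)² = 1.44
cov(S_1,S_2) = ρ·SD(S_1)·SD(S_2) = 0.7·4.8·1.2 = 4.032
Var(0.2S_1 + 0.3S_2) = (0.2)²·Var(S_1) + (0.3)²·Var(S_2) + 2·(0.2)·(0.3)·cov(S_1,S_2)
= 0.04·23.04 + 0.09·1.44 + 0.12·4.032 = 1.53504

1.535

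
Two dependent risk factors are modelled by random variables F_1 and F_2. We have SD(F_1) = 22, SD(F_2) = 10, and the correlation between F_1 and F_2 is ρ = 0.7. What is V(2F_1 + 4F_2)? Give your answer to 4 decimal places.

V(F_1) = (22)² = 484;  V(F_2) = (10)² = 100
cov(F_1,F_2) = ρ·SD(F_1)·SD(F_2) = 0.7·22·10 = 154
V(2F_1 + 4F_2) = (2)²·V(F_1) + (4)²·V(F_2) + 2·(2)·(4)·cov(F_1,F_2)
= 4·484 + 16·100 + 16·154 = 6000

6000.0000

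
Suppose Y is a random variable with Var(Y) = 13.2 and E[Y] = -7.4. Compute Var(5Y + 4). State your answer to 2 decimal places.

Var(5Y + 4) = (5)²·Var(Y) = 25·13.2 = 330

330.00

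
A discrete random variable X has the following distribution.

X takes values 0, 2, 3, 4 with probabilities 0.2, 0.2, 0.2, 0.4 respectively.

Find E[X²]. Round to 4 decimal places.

E[X²] = (0)²(0.2) + (2)²(0.2) + (3)²(0.2) + (4)²(0.4) = 9

9.0000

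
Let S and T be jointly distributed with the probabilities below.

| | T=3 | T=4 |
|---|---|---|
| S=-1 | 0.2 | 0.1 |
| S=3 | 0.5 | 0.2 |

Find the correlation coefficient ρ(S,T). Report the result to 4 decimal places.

E[S] = 1.8,  E[T] = 3.3
E[ST] = 5.9
Cov(S,T) = E[ST] − E[S]E[T] = 5.9 − (1.8)(3.3) = -0.04
var(S) = 3.36,  var(T) = 0.21
ρ = -0.04 / √(3.36·0.21) ≈ -0.0476

-0.0476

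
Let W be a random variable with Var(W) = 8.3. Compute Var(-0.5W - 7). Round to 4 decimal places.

2.0750

Var(-0.5W - 7) = (-0.5)²·Var(W) = 0.25·8.3 = 2.075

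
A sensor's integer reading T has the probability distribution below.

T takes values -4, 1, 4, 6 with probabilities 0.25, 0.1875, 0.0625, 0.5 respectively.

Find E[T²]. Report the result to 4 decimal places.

E[T²] = (-4)²(0.25) + (1)²(0.1875) + (4)²(0.0625) + (6)²(0.5) = 23.1875

23.1875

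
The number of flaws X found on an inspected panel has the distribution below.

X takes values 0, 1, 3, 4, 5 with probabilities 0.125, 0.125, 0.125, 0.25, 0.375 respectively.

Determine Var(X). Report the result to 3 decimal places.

E[X] = (0)(0.125) + (1)(0.125) + (3)(0.125) + (4)(0.25) + (5)(0.375) = 3.375
E[X²] = (0)²(0.125) + (1)²(0.125) + (3)²(0.125) + (4)²(0.25) + (5)²(0.375) = 14.625
Var(X) = E[X²] − (E[X])² = 14.625 − (3.375)² = 3.234375

3.234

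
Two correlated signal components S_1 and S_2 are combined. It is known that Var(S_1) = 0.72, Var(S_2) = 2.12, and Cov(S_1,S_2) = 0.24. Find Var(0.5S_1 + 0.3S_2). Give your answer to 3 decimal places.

0.443

Var(0.5S_1 + 0.3S_2) = (0.5)²·Var(S_1) + (0.3)²·Var(S_2) + 2·(0.5)·(0.3)·Cov(S_1,S_2)
= 0.25·0.72 + 0.09·2.12 + 0.3·0.24 = 0.4428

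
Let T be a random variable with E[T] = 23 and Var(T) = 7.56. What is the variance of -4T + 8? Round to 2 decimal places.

Var(-4T + 8) = (-4)²·Var(T) = 16·7.56 = 120.96

120.96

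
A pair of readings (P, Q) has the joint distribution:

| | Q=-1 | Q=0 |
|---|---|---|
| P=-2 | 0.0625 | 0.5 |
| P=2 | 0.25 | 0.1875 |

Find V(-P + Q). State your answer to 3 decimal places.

E[P] = -0.25,  E[Q] = -0.3125,  E[PQ] = -0.375
V(P) = 4 − (-0.25)² = 3.9375;  V(Q) = 0.3125 − (-0.3125)² = 0.21484375
Cov(P,Q) = -0.375 − (-0.25)(-0.3125) = -0.453125
V(-P + Q) = (-1)²·3.9375 + (1)²·0.21484375 + 2·(-1)·(1)·-0.453125 = 5.05859375

5.059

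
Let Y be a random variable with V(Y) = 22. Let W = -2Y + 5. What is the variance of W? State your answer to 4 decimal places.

V(-2Y + 5) = (-2)²·V(Y) = 4·22 = 88

88.0000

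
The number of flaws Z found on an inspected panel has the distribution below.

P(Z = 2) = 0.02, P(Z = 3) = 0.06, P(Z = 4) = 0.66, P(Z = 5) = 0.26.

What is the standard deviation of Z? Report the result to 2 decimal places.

E[Z] = (2)(0.02) + (3)(0.06) + (4)(0.66) + (5)(0.26) = 4.16
E[Z²] = (2)²(0.02) + (3)²(0.06) + (4)²(0.66) + (5)²(0.26) = 17.68
Var(Z) = E[Z²] − (E[Z])² = 17.68 − (4.16)² = 0.3744
SD(Z) = √0.3744 ≈ 0.61

0.61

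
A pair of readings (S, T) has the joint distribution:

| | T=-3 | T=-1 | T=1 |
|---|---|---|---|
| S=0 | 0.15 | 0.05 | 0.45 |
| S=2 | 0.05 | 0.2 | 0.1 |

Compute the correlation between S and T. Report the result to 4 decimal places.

-0.1919

E[S] = 0.7,  E[T] = -0.3
E[ST] = -0.5
Cov(S,T) = E[ST] − E[S]E[T] = -0.5 − (0.7)(-0.3) = -0.29
Var(S) = 0.91,  Var(T) = 2.51
ρ = -0.29 / √(0.91·2.51) ≈ -0.1919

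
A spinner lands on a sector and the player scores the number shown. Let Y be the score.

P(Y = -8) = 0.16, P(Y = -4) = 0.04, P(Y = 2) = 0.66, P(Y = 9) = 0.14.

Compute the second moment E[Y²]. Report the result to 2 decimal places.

E[Y²] = (-8)²(0.16) + (-4)²(0.04) + (2)²(0.66) + (9)²(0.14) = 24.86

24.86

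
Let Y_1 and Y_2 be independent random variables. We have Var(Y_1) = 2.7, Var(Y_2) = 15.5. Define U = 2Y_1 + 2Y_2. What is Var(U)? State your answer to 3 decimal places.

By independence, Var(U) = (2)²Var(Y_1) + (2)²Var(Y_2)
= (2)²·2.7 + (2)²·15.5 = 72.8

72.800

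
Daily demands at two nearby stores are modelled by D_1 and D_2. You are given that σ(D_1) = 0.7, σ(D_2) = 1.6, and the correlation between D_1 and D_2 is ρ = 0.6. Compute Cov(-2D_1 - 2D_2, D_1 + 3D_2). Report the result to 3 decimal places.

-21.716

V(D_1) = (0.7)² = 0.49;  V(D_2) = (1.6)² = 2.56
Cov(D_1,D_2) = ρ·σ(D_1)·σ(D_2) = 0.6·0.7·1.6 = 0.672
Cov(-2D_1 - 2D_2, D_1 + 3D_2) = (-2)(1)V(D_1) + (-2)(3)V(D_2) + [(-2)(3) + (-2)(1)]Cov(D_1,D_2)
= -2·0.49 + -6·2.56 + -8·0.672 = -21.716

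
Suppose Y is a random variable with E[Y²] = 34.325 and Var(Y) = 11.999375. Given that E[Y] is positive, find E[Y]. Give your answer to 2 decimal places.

4.73

(E[Y])² = E[Y²] − Var(Y) = 34.325 − 11.999375 = 22.325625
E[Y] = √22.325625 = 4.725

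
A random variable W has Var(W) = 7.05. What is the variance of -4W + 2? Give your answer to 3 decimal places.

112.800

Var(-4W + 2) = (-4)²·Var(W) = 16·7.05 = 112.8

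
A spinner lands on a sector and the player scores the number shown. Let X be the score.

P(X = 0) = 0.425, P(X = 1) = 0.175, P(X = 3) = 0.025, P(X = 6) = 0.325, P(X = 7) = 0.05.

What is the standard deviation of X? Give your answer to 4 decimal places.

E[X] = (0)(0.425) + (1)(0.175) + (3)(0.025) + (6)(0.325) + (7)(0.05) = 2.55
E[X²] = (0)²(0.425) + (1)²(0.175) + (3)²(0.025) + (6)²(0.325) + (7)²(0.05) = 14.55
V(X) = E[X²] − (E[X])² = 14.55 − (2.55)² = 8.0475
SD(X) = √8.0475 ≈ 2.8368

2.8368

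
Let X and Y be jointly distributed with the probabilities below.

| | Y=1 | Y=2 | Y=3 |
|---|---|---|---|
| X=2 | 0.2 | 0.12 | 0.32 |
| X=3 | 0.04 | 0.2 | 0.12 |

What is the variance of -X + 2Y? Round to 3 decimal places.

E[X] = 2.36,  E[Y] = 2.2,  E[XY] = 5.2
Var(X) = 5.8 − (2.36)² = 0.2304;  Var(Y) = 5.48 − (2.2)² = 0.64
Cov(X,Y) = 5.2 − (2.36)(2.2) = 0.008
Var(-X + 2Y) = (-1)²·0.2304 + (2)²·0.64 + 2·(-1)·(2)·0.008 = 2.7584

2.758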